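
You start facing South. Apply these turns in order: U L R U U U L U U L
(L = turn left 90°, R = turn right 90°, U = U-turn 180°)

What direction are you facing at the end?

Answer: Final heading: North

Derivation:
Start: South
  U (U-turn (180°)) -> North
  L (left (90° counter-clockwise)) -> West
  R (right (90° clockwise)) -> North
  U (U-turn (180°)) -> South
  U (U-turn (180°)) -> North
  U (U-turn (180°)) -> South
  L (left (90° counter-clockwise)) -> East
  U (U-turn (180°)) -> West
  U (U-turn (180°)) -> East
  L (left (90° counter-clockwise)) -> North
Final: North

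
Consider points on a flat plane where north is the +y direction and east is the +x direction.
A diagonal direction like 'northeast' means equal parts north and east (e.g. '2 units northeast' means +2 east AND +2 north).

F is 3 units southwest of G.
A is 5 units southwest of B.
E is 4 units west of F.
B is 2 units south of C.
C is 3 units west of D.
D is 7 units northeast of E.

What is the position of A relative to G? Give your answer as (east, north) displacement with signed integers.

Place G at the origin (east=0, north=0).
  F is 3 units southwest of G: delta (east=-3, north=-3); F at (east=-3, north=-3).
  E is 4 units west of F: delta (east=-4, north=+0); E at (east=-7, north=-3).
  D is 7 units northeast of E: delta (east=+7, north=+7); D at (east=0, north=4).
  C is 3 units west of D: delta (east=-3, north=+0); C at (east=-3, north=4).
  B is 2 units south of C: delta (east=+0, north=-2); B at (east=-3, north=2).
  A is 5 units southwest of B: delta (east=-5, north=-5); A at (east=-8, north=-3).
Therefore A relative to G: (east=-8, north=-3).

Answer: A is at (east=-8, north=-3) relative to G.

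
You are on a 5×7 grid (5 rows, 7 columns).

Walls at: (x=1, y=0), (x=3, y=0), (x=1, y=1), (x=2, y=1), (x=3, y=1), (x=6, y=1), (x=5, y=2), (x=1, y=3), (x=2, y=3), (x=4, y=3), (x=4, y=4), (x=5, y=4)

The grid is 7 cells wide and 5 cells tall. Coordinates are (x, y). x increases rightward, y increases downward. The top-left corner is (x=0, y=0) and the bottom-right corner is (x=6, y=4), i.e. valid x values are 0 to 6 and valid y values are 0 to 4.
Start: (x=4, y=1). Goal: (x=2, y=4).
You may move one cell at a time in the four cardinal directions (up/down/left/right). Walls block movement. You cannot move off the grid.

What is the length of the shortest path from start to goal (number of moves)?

Answer: Shortest path length: 5

Derivation:
BFS from (x=4, y=1) until reaching (x=2, y=4):
  Distance 0: (x=4, y=1)
  Distance 1: (x=4, y=0), (x=5, y=1), (x=4, y=2)
  Distance 2: (x=5, y=0), (x=3, y=2)
  Distance 3: (x=6, y=0), (x=2, y=2), (x=3, y=3)
  Distance 4: (x=1, y=2), (x=3, y=4)
  Distance 5: (x=0, y=2), (x=2, y=4)  <- goal reached here
One shortest path (5 moves): (x=4, y=1) -> (x=4, y=2) -> (x=3, y=2) -> (x=3, y=3) -> (x=3, y=4) -> (x=2, y=4)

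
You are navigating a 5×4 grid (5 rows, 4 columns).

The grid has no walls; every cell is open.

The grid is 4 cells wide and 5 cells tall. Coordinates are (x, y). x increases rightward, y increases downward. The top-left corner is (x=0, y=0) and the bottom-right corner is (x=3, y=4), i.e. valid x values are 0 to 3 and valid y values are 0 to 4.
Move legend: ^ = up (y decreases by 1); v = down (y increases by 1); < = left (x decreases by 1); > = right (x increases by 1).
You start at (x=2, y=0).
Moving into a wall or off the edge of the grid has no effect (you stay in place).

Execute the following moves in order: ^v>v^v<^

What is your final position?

Start: (x=2, y=0)
  ^ (up): blocked, stay at (x=2, y=0)
  v (down): (x=2, y=0) -> (x=2, y=1)
  > (right): (x=2, y=1) -> (x=3, y=1)
  v (down): (x=3, y=1) -> (x=3, y=2)
  ^ (up): (x=3, y=2) -> (x=3, y=1)
  v (down): (x=3, y=1) -> (x=3, y=2)
  < (left): (x=3, y=2) -> (x=2, y=2)
  ^ (up): (x=2, y=2) -> (x=2, y=1)
Final: (x=2, y=1)

Answer: Final position: (x=2, y=1)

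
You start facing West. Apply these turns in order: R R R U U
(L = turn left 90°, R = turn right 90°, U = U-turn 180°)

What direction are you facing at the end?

Start: West
  R (right (90° clockwise)) -> North
  R (right (90° clockwise)) -> East
  R (right (90° clockwise)) -> South
  U (U-turn (180°)) -> North
  U (U-turn (180°)) -> South
Final: South

Answer: Final heading: South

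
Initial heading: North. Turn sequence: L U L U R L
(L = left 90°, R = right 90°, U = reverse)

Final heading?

Answer: Final heading: South

Derivation:
Start: North
  L (left (90° counter-clockwise)) -> West
  U (U-turn (180°)) -> East
  L (left (90° counter-clockwise)) -> North
  U (U-turn (180°)) -> South
  R (right (90° clockwise)) -> West
  L (left (90° counter-clockwise)) -> South
Final: South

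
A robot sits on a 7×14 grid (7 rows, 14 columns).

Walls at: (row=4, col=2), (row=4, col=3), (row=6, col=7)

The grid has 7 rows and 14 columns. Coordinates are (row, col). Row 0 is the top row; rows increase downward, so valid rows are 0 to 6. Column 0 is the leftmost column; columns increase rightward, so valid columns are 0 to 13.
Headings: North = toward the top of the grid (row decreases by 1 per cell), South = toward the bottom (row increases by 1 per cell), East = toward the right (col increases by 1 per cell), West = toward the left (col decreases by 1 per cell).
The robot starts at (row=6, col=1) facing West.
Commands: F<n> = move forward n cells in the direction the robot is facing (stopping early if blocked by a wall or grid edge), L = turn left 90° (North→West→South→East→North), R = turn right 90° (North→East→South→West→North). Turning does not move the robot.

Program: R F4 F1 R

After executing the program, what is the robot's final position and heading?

Start: (row=6, col=1), facing West
  R: turn right, now facing North
  F4: move forward 4, now at (row=2, col=1)
  F1: move forward 1, now at (row=1, col=1)
  R: turn right, now facing East
Final: (row=1, col=1), facing East

Answer: Final position: (row=1, col=1), facing East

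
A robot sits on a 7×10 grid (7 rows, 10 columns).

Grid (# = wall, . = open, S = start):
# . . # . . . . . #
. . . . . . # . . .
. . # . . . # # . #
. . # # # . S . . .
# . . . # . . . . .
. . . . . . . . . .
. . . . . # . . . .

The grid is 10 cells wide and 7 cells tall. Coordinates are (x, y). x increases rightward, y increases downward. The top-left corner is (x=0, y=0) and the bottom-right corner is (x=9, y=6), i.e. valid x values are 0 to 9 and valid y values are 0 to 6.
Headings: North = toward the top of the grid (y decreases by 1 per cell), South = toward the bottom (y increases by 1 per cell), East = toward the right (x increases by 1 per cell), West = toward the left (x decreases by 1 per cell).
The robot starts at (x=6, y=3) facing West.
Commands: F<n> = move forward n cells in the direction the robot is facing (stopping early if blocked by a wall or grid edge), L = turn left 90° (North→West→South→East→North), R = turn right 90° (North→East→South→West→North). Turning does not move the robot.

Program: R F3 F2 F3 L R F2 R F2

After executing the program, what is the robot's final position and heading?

Start: (x=6, y=3), facing West
  R: turn right, now facing North
  F3: move forward 0/3 (blocked), now at (x=6, y=3)
  F2: move forward 0/2 (blocked), now at (x=6, y=3)
  F3: move forward 0/3 (blocked), now at (x=6, y=3)
  L: turn left, now facing West
  R: turn right, now facing North
  F2: move forward 0/2 (blocked), now at (x=6, y=3)
  R: turn right, now facing East
  F2: move forward 2, now at (x=8, y=3)
Final: (x=8, y=3), facing East

Answer: Final position: (x=8, y=3), facing East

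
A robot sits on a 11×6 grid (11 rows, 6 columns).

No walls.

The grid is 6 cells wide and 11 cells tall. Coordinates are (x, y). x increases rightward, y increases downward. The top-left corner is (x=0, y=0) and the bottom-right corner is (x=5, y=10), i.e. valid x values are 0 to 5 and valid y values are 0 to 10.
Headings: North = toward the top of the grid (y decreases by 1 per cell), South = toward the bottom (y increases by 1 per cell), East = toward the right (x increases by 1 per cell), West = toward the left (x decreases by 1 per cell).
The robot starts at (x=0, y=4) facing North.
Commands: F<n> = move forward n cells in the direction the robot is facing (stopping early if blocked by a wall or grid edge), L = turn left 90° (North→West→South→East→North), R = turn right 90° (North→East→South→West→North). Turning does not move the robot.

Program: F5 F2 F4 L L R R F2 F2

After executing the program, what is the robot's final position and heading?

Start: (x=0, y=4), facing North
  F5: move forward 4/5 (blocked), now at (x=0, y=0)
  F2: move forward 0/2 (blocked), now at (x=0, y=0)
  F4: move forward 0/4 (blocked), now at (x=0, y=0)
  L: turn left, now facing West
  L: turn left, now facing South
  R: turn right, now facing West
  R: turn right, now facing North
  F2: move forward 0/2 (blocked), now at (x=0, y=0)
  F2: move forward 0/2 (blocked), now at (x=0, y=0)
Final: (x=0, y=0), facing North

Answer: Final position: (x=0, y=0), facing North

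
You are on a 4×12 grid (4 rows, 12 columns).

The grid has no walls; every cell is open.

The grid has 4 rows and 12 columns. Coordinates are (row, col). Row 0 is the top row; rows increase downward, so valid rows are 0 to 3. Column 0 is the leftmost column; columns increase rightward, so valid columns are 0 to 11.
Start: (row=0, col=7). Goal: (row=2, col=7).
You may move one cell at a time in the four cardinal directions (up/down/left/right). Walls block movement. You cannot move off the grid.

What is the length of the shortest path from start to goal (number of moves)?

BFS from (row=0, col=7) until reaching (row=2, col=7):
  Distance 0: (row=0, col=7)
  Distance 1: (row=0, col=6), (row=0, col=8), (row=1, col=7)
  Distance 2: (row=0, col=5), (row=0, col=9), (row=1, col=6), (row=1, col=8), (row=2, col=7)  <- goal reached here
One shortest path (2 moves): (row=0, col=7) -> (row=1, col=7) -> (row=2, col=7)

Answer: Shortest path length: 2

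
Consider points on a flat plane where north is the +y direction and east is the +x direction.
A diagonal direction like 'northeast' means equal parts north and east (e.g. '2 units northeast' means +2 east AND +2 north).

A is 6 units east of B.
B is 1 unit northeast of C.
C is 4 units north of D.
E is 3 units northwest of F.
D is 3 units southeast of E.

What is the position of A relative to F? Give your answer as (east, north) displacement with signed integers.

Answer: A is at (east=7, north=5) relative to F.

Derivation:
Place F at the origin (east=0, north=0).
  E is 3 units northwest of F: delta (east=-3, north=+3); E at (east=-3, north=3).
  D is 3 units southeast of E: delta (east=+3, north=-3); D at (east=0, north=0).
  C is 4 units north of D: delta (east=+0, north=+4); C at (east=0, north=4).
  B is 1 unit northeast of C: delta (east=+1, north=+1); B at (east=1, north=5).
  A is 6 units east of B: delta (east=+6, north=+0); A at (east=7, north=5).
Therefore A relative to F: (east=7, north=5).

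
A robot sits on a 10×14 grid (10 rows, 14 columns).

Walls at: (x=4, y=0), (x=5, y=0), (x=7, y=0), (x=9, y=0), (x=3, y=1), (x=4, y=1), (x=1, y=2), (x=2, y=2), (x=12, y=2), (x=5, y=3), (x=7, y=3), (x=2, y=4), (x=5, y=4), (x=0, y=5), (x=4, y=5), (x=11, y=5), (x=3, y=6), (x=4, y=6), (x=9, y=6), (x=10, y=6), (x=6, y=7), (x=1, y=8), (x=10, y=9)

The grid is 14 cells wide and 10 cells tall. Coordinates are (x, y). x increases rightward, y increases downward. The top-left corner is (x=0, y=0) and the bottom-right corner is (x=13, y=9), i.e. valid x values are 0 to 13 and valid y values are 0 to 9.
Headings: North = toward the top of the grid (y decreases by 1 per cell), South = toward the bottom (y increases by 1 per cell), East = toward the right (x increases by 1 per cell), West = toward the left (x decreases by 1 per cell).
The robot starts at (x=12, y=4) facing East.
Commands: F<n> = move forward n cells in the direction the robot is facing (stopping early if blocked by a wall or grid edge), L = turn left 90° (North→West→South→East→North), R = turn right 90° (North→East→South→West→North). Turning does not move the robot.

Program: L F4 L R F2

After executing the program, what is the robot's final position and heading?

Start: (x=12, y=4), facing East
  L: turn left, now facing North
  F4: move forward 1/4 (blocked), now at (x=12, y=3)
  L: turn left, now facing West
  R: turn right, now facing North
  F2: move forward 0/2 (blocked), now at (x=12, y=3)
Final: (x=12, y=3), facing North

Answer: Final position: (x=12, y=3), facing North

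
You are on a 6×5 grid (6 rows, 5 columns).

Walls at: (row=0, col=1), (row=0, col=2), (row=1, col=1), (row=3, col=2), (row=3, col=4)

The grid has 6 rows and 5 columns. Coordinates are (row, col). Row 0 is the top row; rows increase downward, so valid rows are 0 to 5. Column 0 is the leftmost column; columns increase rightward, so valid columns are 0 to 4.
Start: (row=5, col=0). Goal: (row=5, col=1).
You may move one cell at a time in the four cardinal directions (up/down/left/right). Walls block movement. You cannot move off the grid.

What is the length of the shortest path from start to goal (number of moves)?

BFS from (row=5, col=0) until reaching (row=5, col=1):
  Distance 0: (row=5, col=0)
  Distance 1: (row=4, col=0), (row=5, col=1)  <- goal reached here
One shortest path (1 moves): (row=5, col=0) -> (row=5, col=1)

Answer: Shortest path length: 1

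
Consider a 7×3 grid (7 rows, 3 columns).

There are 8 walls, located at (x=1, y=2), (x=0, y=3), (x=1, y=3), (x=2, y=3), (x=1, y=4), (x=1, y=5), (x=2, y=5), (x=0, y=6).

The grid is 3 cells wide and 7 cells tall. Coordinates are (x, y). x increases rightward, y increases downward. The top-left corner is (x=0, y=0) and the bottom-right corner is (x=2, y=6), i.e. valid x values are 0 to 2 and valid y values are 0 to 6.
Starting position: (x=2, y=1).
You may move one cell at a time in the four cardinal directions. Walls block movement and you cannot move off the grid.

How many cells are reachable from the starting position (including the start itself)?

Answer: Reachable cells: 8

Derivation:
BFS flood-fill from (x=2, y=1):
  Distance 0: (x=2, y=1)
  Distance 1: (x=2, y=0), (x=1, y=1), (x=2, y=2)
  Distance 2: (x=1, y=0), (x=0, y=1)
  Distance 3: (x=0, y=0), (x=0, y=2)
Total reachable: 8 (grid has 13 open cells total)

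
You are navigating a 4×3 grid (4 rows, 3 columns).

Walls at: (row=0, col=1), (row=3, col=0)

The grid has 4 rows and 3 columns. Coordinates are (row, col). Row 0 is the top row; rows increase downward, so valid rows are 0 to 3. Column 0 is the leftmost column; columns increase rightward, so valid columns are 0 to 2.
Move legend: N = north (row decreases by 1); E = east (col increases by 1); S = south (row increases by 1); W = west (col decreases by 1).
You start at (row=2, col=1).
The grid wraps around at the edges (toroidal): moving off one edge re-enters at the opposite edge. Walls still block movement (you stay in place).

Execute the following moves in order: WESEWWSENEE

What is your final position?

Start: (row=2, col=1)
  W (west): (row=2, col=1) -> (row=2, col=0)
  E (east): (row=2, col=0) -> (row=2, col=1)
  S (south): (row=2, col=1) -> (row=3, col=1)
  E (east): (row=3, col=1) -> (row=3, col=2)
  W (west): (row=3, col=2) -> (row=3, col=1)
  W (west): blocked, stay at (row=3, col=1)
  S (south): blocked, stay at (row=3, col=1)
  E (east): (row=3, col=1) -> (row=3, col=2)
  N (north): (row=3, col=2) -> (row=2, col=2)
  E (east): (row=2, col=2) -> (row=2, col=0)
  E (east): (row=2, col=0) -> (row=2, col=1)
Final: (row=2, col=1)

Answer: Final position: (row=2, col=1)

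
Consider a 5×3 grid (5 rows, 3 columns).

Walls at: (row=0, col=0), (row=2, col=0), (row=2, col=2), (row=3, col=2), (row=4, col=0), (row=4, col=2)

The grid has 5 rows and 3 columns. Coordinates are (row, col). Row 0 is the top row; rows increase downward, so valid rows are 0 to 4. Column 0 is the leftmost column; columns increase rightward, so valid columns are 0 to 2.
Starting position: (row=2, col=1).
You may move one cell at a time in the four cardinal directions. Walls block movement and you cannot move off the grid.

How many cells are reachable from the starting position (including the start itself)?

BFS flood-fill from (row=2, col=1):
  Distance 0: (row=2, col=1)
  Distance 1: (row=1, col=1), (row=3, col=1)
  Distance 2: (row=0, col=1), (row=1, col=0), (row=1, col=2), (row=3, col=0), (row=4, col=1)
  Distance 3: (row=0, col=2)
Total reachable: 9 (grid has 9 open cells total)

Answer: Reachable cells: 9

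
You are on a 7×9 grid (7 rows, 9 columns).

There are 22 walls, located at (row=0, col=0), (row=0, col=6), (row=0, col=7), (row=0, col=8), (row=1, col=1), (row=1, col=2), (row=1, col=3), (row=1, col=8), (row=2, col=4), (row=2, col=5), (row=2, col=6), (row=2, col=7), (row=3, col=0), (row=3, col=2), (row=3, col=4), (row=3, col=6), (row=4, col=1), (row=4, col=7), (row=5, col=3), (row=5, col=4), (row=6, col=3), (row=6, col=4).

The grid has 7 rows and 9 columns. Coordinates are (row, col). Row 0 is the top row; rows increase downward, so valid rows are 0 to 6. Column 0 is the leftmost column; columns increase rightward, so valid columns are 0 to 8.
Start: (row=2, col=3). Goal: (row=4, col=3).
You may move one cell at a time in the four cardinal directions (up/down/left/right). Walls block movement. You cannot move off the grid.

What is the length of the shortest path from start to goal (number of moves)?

BFS from (row=2, col=3) until reaching (row=4, col=3):
  Distance 0: (row=2, col=3)
  Distance 1: (row=2, col=2), (row=3, col=3)
  Distance 2: (row=2, col=1), (row=4, col=3)  <- goal reached here
One shortest path (2 moves): (row=2, col=3) -> (row=3, col=3) -> (row=4, col=3)

Answer: Shortest path length: 2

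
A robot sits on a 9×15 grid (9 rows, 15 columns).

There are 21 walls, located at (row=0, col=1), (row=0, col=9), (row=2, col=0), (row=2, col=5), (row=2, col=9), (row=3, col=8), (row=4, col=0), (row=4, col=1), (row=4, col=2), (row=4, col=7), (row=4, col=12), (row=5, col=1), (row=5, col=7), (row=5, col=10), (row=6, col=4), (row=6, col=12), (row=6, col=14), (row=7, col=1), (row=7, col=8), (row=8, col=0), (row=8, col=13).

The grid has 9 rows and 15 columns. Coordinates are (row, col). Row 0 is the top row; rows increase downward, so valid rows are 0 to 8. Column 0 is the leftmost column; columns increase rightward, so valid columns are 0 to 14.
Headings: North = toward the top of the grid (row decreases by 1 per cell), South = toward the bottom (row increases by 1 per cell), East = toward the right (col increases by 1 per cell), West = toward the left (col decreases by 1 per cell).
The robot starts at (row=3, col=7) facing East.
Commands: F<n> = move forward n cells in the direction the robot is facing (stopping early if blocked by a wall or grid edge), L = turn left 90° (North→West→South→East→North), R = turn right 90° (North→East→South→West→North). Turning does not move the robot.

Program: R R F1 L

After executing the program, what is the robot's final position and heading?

Start: (row=3, col=7), facing East
  R: turn right, now facing South
  R: turn right, now facing West
  F1: move forward 1, now at (row=3, col=6)
  L: turn left, now facing South
Final: (row=3, col=6), facing South

Answer: Final position: (row=3, col=6), facing South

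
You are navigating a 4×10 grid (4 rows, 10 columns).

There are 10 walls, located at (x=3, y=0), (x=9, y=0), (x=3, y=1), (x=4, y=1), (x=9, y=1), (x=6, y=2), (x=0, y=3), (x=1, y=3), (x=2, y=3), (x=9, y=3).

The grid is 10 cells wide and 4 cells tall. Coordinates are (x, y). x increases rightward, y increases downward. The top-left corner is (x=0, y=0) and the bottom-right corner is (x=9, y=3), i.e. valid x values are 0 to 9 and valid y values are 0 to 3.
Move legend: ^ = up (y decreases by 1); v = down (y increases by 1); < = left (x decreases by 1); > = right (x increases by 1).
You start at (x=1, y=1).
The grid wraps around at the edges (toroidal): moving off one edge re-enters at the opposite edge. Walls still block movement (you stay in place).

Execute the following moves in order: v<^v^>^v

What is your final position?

Answer: Final position: (x=1, y=1)

Derivation:
Start: (x=1, y=1)
  v (down): (x=1, y=1) -> (x=1, y=2)
  < (left): (x=1, y=2) -> (x=0, y=2)
  ^ (up): (x=0, y=2) -> (x=0, y=1)
  v (down): (x=0, y=1) -> (x=0, y=2)
  ^ (up): (x=0, y=2) -> (x=0, y=1)
  > (right): (x=0, y=1) -> (x=1, y=1)
  ^ (up): (x=1, y=1) -> (x=1, y=0)
  v (down): (x=1, y=0) -> (x=1, y=1)
Final: (x=1, y=1)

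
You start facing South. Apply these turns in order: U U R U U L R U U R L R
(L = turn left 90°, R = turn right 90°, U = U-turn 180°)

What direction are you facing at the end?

Start: South
  U (U-turn (180°)) -> North
  U (U-turn (180°)) -> South
  R (right (90° clockwise)) -> West
  U (U-turn (180°)) -> East
  U (U-turn (180°)) -> West
  L (left (90° counter-clockwise)) -> South
  R (right (90° clockwise)) -> West
  U (U-turn (180°)) -> East
  U (U-turn (180°)) -> West
  R (right (90° clockwise)) -> North
  L (left (90° counter-clockwise)) -> West
  R (right (90° clockwise)) -> North
Final: North

Answer: Final heading: North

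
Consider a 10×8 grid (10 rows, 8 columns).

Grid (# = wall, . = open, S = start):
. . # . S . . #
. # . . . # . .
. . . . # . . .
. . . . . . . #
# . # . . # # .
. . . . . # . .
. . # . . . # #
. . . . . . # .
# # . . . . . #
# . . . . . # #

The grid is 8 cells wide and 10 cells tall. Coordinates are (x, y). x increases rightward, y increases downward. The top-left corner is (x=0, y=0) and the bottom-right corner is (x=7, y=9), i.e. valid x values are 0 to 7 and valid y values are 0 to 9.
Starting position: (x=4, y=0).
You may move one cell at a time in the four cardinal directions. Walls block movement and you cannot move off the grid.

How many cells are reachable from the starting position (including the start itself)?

BFS flood-fill from (x=4, y=0):
  Distance 0: (x=4, y=0)
  Distance 1: (x=3, y=0), (x=5, y=0), (x=4, y=1)
  Distance 2: (x=6, y=0), (x=3, y=1)
  Distance 3: (x=2, y=1), (x=6, y=1), (x=3, y=2)
  Distance 4: (x=7, y=1), (x=2, y=2), (x=6, y=2), (x=3, y=3)
  Distance 5: (x=1, y=2), (x=5, y=2), (x=7, y=2), (x=2, y=3), (x=4, y=3), (x=6, y=3), (x=3, y=4)
  Distance 6: (x=0, y=2), (x=1, y=3), (x=5, y=3), (x=4, y=4), (x=3, y=5)
  Distance 7: (x=0, y=1), (x=0, y=3), (x=1, y=4), (x=2, y=5), (x=4, y=5), (x=3, y=6)
  Distance 8: (x=0, y=0), (x=1, y=5), (x=4, y=6), (x=3, y=7)
  Distance 9: (x=1, y=0), (x=0, y=5), (x=1, y=6), (x=5, y=6), (x=2, y=7), (x=4, y=7), (x=3, y=8)
  Distance 10: (x=0, y=6), (x=1, y=7), (x=5, y=7), (x=2, y=8), (x=4, y=8), (x=3, y=9)
  Distance 11: (x=0, y=7), (x=5, y=8), (x=2, y=9), (x=4, y=9)
  Distance 12: (x=6, y=8), (x=1, y=9), (x=5, y=9)
Total reachable: 55 (grid has 59 open cells total)

Answer: Reachable cells: 55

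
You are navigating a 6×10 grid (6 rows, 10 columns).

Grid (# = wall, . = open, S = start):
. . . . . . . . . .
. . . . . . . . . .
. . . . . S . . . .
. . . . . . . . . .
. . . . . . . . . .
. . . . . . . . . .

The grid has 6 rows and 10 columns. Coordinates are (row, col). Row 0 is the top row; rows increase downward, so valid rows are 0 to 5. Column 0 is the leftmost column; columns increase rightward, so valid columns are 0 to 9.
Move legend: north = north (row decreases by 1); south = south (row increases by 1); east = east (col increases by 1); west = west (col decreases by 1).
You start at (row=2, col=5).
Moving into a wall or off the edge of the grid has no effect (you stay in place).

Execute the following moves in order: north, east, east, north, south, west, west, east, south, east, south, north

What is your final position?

Answer: Final position: (row=2, col=7)

Derivation:
Start: (row=2, col=5)
  north (north): (row=2, col=5) -> (row=1, col=5)
  east (east): (row=1, col=5) -> (row=1, col=6)
  east (east): (row=1, col=6) -> (row=1, col=7)
  north (north): (row=1, col=7) -> (row=0, col=7)
  south (south): (row=0, col=7) -> (row=1, col=7)
  west (west): (row=1, col=7) -> (row=1, col=6)
  west (west): (row=1, col=6) -> (row=1, col=5)
  east (east): (row=1, col=5) -> (row=1, col=6)
  south (south): (row=1, col=6) -> (row=2, col=6)
  east (east): (row=2, col=6) -> (row=2, col=7)
  south (south): (row=2, col=7) -> (row=3, col=7)
  north (north): (row=3, col=7) -> (row=2, col=7)
Final: (row=2, col=7)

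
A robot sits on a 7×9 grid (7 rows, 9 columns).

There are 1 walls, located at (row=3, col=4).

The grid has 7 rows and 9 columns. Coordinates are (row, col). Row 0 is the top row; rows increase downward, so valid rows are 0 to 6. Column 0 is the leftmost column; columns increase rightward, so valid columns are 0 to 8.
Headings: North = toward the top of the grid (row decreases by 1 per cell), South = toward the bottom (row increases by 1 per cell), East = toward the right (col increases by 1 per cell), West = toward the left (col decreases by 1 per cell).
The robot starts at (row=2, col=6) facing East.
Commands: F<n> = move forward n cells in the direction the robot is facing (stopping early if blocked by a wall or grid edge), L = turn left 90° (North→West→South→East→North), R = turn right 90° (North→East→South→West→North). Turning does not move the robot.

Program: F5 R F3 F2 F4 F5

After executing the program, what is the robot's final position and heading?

Answer: Final position: (row=6, col=8), facing South

Derivation:
Start: (row=2, col=6), facing East
  F5: move forward 2/5 (blocked), now at (row=2, col=8)
  R: turn right, now facing South
  F3: move forward 3, now at (row=5, col=8)
  F2: move forward 1/2 (blocked), now at (row=6, col=8)
  F4: move forward 0/4 (blocked), now at (row=6, col=8)
  F5: move forward 0/5 (blocked), now at (row=6, col=8)
Final: (row=6, col=8), facing South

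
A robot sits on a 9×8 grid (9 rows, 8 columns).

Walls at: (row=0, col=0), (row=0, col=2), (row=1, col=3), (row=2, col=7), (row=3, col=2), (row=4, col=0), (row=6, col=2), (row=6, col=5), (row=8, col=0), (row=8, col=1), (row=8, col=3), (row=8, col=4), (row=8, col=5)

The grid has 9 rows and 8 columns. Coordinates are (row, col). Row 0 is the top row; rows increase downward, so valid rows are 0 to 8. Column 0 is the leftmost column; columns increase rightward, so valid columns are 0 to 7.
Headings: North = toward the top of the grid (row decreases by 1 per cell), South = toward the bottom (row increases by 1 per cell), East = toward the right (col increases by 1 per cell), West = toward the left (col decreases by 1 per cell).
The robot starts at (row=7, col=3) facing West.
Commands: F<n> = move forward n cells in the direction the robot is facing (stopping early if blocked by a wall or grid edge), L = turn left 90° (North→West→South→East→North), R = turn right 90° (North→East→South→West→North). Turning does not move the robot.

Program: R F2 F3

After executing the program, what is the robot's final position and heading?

Answer: Final position: (row=2, col=3), facing North

Derivation:
Start: (row=7, col=3), facing West
  R: turn right, now facing North
  F2: move forward 2, now at (row=5, col=3)
  F3: move forward 3, now at (row=2, col=3)
Final: (row=2, col=3), facing North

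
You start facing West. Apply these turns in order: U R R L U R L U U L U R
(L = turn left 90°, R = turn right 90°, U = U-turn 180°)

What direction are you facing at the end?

Start: West
  U (U-turn (180°)) -> East
  R (right (90° clockwise)) -> South
  R (right (90° clockwise)) -> West
  L (left (90° counter-clockwise)) -> South
  U (U-turn (180°)) -> North
  R (right (90° clockwise)) -> East
  L (left (90° counter-clockwise)) -> North
  U (U-turn (180°)) -> South
  U (U-turn (180°)) -> North
  L (left (90° counter-clockwise)) -> West
  U (U-turn (180°)) -> East
  R (right (90° clockwise)) -> South
Final: South

Answer: Final heading: South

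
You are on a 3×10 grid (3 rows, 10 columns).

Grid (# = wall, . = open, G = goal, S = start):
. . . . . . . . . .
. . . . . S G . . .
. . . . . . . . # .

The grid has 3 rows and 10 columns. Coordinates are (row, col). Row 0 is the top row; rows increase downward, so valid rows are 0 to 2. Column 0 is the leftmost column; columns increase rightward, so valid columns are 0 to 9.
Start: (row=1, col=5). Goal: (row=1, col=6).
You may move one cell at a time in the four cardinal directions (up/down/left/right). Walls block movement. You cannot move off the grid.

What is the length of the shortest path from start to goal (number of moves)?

Answer: Shortest path length: 1

Derivation:
BFS from (row=1, col=5) until reaching (row=1, col=6):
  Distance 0: (row=1, col=5)
  Distance 1: (row=0, col=5), (row=1, col=4), (row=1, col=6), (row=2, col=5)  <- goal reached here
One shortest path (1 moves): (row=1, col=5) -> (row=1, col=6)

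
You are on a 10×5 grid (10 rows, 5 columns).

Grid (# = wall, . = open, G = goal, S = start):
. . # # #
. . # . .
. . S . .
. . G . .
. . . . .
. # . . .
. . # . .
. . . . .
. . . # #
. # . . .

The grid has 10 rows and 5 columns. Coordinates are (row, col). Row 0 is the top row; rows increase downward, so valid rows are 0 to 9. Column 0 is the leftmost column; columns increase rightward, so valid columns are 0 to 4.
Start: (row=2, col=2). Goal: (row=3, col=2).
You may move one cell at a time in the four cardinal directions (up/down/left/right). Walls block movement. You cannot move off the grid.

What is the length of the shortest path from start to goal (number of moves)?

BFS from (row=2, col=2) until reaching (row=3, col=2):
  Distance 0: (row=2, col=2)
  Distance 1: (row=2, col=1), (row=2, col=3), (row=3, col=2)  <- goal reached here
One shortest path (1 moves): (row=2, col=2) -> (row=3, col=2)

Answer: Shortest path length: 1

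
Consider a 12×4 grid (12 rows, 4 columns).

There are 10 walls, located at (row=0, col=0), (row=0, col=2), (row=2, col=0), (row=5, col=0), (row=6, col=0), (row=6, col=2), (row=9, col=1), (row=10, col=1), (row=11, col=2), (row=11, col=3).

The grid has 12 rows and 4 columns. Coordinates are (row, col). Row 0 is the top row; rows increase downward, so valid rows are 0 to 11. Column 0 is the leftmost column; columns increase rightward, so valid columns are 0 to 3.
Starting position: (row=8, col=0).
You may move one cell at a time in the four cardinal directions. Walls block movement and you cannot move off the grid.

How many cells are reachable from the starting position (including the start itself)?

Answer: Reachable cells: 38

Derivation:
BFS flood-fill from (row=8, col=0):
  Distance 0: (row=8, col=0)
  Distance 1: (row=7, col=0), (row=8, col=1), (row=9, col=0)
  Distance 2: (row=7, col=1), (row=8, col=2), (row=10, col=0)
  Distance 3: (row=6, col=1), (row=7, col=2), (row=8, col=3), (row=9, col=2), (row=11, col=0)
  Distance 4: (row=5, col=1), (row=7, col=3), (row=9, col=3), (row=10, col=2), (row=11, col=1)
  Distance 5: (row=4, col=1), (row=5, col=2), (row=6, col=3), (row=10, col=3)
  Distance 6: (row=3, col=1), (row=4, col=0), (row=4, col=2), (row=5, col=3)
  Distance 7: (row=2, col=1), (row=3, col=0), (row=3, col=2), (row=4, col=3)
  Distance 8: (row=1, col=1), (row=2, col=2), (row=3, col=3)
  Distance 9: (row=0, col=1), (row=1, col=0), (row=1, col=2), (row=2, col=3)
  Distance 10: (row=1, col=3)
  Distance 11: (row=0, col=3)
Total reachable: 38 (grid has 38 open cells total)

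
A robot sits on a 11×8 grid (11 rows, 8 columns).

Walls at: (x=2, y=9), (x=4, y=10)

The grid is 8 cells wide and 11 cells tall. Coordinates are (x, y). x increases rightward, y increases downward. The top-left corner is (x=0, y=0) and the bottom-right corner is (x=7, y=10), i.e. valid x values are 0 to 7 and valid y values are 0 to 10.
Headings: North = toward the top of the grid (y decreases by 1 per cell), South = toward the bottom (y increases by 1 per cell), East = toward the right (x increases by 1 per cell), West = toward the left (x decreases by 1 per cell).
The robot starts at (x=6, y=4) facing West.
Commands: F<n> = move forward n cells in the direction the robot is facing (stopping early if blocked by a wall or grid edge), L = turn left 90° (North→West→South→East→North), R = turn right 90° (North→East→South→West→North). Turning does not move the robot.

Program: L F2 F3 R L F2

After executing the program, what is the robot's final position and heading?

Answer: Final position: (x=6, y=10), facing South

Derivation:
Start: (x=6, y=4), facing West
  L: turn left, now facing South
  F2: move forward 2, now at (x=6, y=6)
  F3: move forward 3, now at (x=6, y=9)
  R: turn right, now facing West
  L: turn left, now facing South
  F2: move forward 1/2 (blocked), now at (x=6, y=10)
Final: (x=6, y=10), facing South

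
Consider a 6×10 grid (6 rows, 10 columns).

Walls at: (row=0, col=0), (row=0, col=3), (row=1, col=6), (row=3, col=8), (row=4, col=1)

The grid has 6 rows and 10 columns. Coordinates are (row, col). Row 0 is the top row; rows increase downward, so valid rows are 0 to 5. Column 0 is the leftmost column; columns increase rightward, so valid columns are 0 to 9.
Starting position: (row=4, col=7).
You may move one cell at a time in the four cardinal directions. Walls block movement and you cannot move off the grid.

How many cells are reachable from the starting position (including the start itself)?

Answer: Reachable cells: 55

Derivation:
BFS flood-fill from (row=4, col=7):
  Distance 0: (row=4, col=7)
  Distance 1: (row=3, col=7), (row=4, col=6), (row=4, col=8), (row=5, col=7)
  Distance 2: (row=2, col=7), (row=3, col=6), (row=4, col=5), (row=4, col=9), (row=5, col=6), (row=5, col=8)
  Distance 3: (row=1, col=7), (row=2, col=6), (row=2, col=8), (row=3, col=5), (row=3, col=9), (row=4, col=4), (row=5, col=5), (row=5, col=9)
  Distance 4: (row=0, col=7), (row=1, col=8), (row=2, col=5), (row=2, col=9), (row=3, col=4), (row=4, col=3), (row=5, col=4)
  Distance 5: (row=0, col=6), (row=0, col=8), (row=1, col=5), (row=1, col=9), (row=2, col=4), (row=3, col=3), (row=4, col=2), (row=5, col=3)
  Distance 6: (row=0, col=5), (row=0, col=9), (row=1, col=4), (row=2, col=3), (row=3, col=2), (row=5, col=2)
  Distance 7: (row=0, col=4), (row=1, col=3), (row=2, col=2), (row=3, col=1), (row=5, col=1)
  Distance 8: (row=1, col=2), (row=2, col=1), (row=3, col=0), (row=5, col=0)
  Distance 9: (row=0, col=2), (row=1, col=1), (row=2, col=0), (row=4, col=0)
  Distance 10: (row=0, col=1), (row=1, col=0)
Total reachable: 55 (grid has 55 open cells total)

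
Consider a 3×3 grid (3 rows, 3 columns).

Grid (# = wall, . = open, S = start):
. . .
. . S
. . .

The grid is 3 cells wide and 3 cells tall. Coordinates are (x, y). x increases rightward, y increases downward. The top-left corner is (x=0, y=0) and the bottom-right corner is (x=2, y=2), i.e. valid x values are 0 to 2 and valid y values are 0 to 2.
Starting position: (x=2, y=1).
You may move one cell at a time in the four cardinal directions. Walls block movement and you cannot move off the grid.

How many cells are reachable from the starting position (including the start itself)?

Answer: Reachable cells: 9

Derivation:
BFS flood-fill from (x=2, y=1):
  Distance 0: (x=2, y=1)
  Distance 1: (x=2, y=0), (x=1, y=1), (x=2, y=2)
  Distance 2: (x=1, y=0), (x=0, y=1), (x=1, y=2)
  Distance 3: (x=0, y=0), (x=0, y=2)
Total reachable: 9 (grid has 9 open cells total)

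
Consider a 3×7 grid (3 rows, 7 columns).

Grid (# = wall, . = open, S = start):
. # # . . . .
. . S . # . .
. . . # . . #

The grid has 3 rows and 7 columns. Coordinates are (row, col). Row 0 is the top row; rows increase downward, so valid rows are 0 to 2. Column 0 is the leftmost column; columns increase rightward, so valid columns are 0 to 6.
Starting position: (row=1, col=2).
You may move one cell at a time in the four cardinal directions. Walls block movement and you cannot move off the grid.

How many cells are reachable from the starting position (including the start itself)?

BFS flood-fill from (row=1, col=2):
  Distance 0: (row=1, col=2)
  Distance 1: (row=1, col=1), (row=1, col=3), (row=2, col=2)
  Distance 2: (row=0, col=3), (row=1, col=0), (row=2, col=1)
  Distance 3: (row=0, col=0), (row=0, col=4), (row=2, col=0)
  Distance 4: (row=0, col=5)
  Distance 5: (row=0, col=6), (row=1, col=5)
  Distance 6: (row=1, col=6), (row=2, col=5)
  Distance 7: (row=2, col=4)
Total reachable: 16 (grid has 16 open cells total)

Answer: Reachable cells: 16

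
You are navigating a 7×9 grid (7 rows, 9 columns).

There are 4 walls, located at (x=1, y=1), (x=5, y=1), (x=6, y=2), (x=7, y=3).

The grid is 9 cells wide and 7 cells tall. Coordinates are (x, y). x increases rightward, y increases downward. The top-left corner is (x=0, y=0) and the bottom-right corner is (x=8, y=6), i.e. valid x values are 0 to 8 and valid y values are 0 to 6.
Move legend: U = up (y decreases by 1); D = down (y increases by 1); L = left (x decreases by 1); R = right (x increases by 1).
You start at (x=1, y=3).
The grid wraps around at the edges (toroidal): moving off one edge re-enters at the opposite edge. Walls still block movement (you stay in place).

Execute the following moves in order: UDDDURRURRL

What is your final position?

Answer: Final position: (x=4, y=3)

Derivation:
Start: (x=1, y=3)
  U (up): (x=1, y=3) -> (x=1, y=2)
  D (down): (x=1, y=2) -> (x=1, y=3)
  D (down): (x=1, y=3) -> (x=1, y=4)
  D (down): (x=1, y=4) -> (x=1, y=5)
  U (up): (x=1, y=5) -> (x=1, y=4)
  R (right): (x=1, y=4) -> (x=2, y=4)
  R (right): (x=2, y=4) -> (x=3, y=4)
  U (up): (x=3, y=4) -> (x=3, y=3)
  R (right): (x=3, y=3) -> (x=4, y=3)
  R (right): (x=4, y=3) -> (x=5, y=3)
  L (left): (x=5, y=3) -> (x=4, y=3)
Final: (x=4, y=3)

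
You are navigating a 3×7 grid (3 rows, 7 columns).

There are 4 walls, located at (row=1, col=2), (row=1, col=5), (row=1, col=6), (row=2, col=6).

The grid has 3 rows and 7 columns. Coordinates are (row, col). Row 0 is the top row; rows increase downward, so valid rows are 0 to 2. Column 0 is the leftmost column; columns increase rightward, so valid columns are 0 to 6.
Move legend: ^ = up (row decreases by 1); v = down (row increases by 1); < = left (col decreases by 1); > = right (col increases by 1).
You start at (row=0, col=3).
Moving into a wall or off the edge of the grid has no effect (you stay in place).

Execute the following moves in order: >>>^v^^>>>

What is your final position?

Start: (row=0, col=3)
  > (right): (row=0, col=3) -> (row=0, col=4)
  > (right): (row=0, col=4) -> (row=0, col=5)
  > (right): (row=0, col=5) -> (row=0, col=6)
  ^ (up): blocked, stay at (row=0, col=6)
  v (down): blocked, stay at (row=0, col=6)
  ^ (up): blocked, stay at (row=0, col=6)
  ^ (up): blocked, stay at (row=0, col=6)
  [×3]> (right): blocked, stay at (row=0, col=6)
Final: (row=0, col=6)

Answer: Final position: (row=0, col=6)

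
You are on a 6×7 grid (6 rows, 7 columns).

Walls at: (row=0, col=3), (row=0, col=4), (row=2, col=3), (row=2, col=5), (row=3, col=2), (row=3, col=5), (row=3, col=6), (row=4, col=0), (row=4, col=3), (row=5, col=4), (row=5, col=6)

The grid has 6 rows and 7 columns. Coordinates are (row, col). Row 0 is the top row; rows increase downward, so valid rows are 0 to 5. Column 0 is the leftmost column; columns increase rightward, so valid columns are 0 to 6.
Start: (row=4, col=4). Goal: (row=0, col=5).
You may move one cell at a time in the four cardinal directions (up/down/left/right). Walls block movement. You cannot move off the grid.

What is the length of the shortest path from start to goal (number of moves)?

Answer: Shortest path length: 5

Derivation:
BFS from (row=4, col=4) until reaching (row=0, col=5):
  Distance 0: (row=4, col=4)
  Distance 1: (row=3, col=4), (row=4, col=5)
  Distance 2: (row=2, col=4), (row=3, col=3), (row=4, col=6), (row=5, col=5)
  Distance 3: (row=1, col=4)
  Distance 4: (row=1, col=3), (row=1, col=5)
  Distance 5: (row=0, col=5), (row=1, col=2), (row=1, col=6)  <- goal reached here
One shortest path (5 moves): (row=4, col=4) -> (row=3, col=4) -> (row=2, col=4) -> (row=1, col=4) -> (row=1, col=5) -> (row=0, col=5)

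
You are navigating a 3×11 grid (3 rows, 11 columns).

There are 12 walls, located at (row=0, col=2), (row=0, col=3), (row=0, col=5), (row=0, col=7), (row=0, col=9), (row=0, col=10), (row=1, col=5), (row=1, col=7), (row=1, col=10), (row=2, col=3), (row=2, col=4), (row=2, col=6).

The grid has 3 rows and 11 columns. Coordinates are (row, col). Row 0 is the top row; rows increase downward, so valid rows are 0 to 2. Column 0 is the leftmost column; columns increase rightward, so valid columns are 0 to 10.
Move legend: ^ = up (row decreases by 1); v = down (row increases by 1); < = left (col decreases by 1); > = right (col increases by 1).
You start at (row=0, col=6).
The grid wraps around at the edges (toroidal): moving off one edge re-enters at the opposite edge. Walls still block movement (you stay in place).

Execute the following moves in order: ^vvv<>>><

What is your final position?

Start: (row=0, col=6)
  ^ (up): blocked, stay at (row=0, col=6)
  v (down): (row=0, col=6) -> (row=1, col=6)
  v (down): blocked, stay at (row=1, col=6)
  v (down): blocked, stay at (row=1, col=6)
  < (left): blocked, stay at (row=1, col=6)
  [×3]> (right): blocked, stay at (row=1, col=6)
  < (left): blocked, stay at (row=1, col=6)
Final: (row=1, col=6)

Answer: Final position: (row=1, col=6)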